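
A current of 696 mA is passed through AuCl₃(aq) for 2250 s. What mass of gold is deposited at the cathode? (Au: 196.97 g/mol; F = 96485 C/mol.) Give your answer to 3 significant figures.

Q = It = 0.696 × 2250 = 1566 C
Moles of electrons = 1566 / 96485 = 0.01623 mol
Au³⁺ + 3e⁻ → Au, so n(Au) = 0.01623 / 3 = 0.005410 mol
m = 0.005410 × 196.97 = 1.07 g

1.07 g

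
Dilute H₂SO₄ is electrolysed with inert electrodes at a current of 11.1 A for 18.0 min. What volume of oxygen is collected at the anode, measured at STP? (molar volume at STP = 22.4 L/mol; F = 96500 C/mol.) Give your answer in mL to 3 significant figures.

696 mL

Q = It = 11.1 × 1080 = 11990 C
n(e⁻) = 11990 / 96500 = 0.1242 mol
2H₂O → O₂ + 4H⁺ + 4e⁻, so n(O₂) = 0.1242 / 4 = 0.03105 mol
V = 0.03105 × 22.4 = 0.6955 L
= 696 mL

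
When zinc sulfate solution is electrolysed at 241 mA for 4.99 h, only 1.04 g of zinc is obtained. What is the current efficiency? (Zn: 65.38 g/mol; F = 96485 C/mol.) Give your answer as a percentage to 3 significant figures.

Q = 0.241 × 17964 = 4329 C
n(e⁻) = 4329 / 96485 = 0.04487 mol
Zn²⁺ + 2e⁻ → Zn, so theoretical n(Zn) = 0.02244 mol → 1.467 g
Efficiency = 1.04 / 1.467 = 0.7089 = 70.9%

70.9%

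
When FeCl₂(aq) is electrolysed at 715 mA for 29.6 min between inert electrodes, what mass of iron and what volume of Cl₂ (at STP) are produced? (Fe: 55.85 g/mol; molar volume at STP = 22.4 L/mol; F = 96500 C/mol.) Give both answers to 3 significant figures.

Q = 0.715 × 1776 = 1270 C; n(e⁻) = 1270 / 96500 = 0.01316 mol
Cathode: Fe²⁺ + 2e⁻ → Fe → n(Fe) = 0.01316/2 = 0.006580 mol → 0.367 g
Anode: 2Cl⁻ → Cl₂ + 2e⁻ → n(Cl₂) = 0.01316/2 = 0.006580 mol → 0.147 L

0.367 g Fe; 0.147 L Cl₂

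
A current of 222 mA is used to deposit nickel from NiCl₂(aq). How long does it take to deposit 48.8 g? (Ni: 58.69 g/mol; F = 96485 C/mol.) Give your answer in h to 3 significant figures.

n(Ni) = 48.8 / 58.69 = 0.8315 mol
Ni²⁺ + 2e⁻ → Ni, so n(e⁻) = 2 × 0.8315 = 1.663 mol
Q = 1.663 × 96485 = 1.605×10^5 C
t = Q / I = 1.605×10^5 / 0.222 = 7.230×10^5 s = 201 h

201 h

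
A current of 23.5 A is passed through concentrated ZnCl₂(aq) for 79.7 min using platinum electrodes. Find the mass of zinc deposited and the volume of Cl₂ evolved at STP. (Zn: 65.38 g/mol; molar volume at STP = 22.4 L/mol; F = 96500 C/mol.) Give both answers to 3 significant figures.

Q = 23.5 × 4782 = 1.124×10^5 C; n(e⁻) = 1.124×10^5 / 96500 = 1.165 mol
Cathode: Zn²⁺ + 2e⁻ → Zn → n(Zn) = 1.165/2 = 0.5825 mol → 38.1 g
Anode: 2Cl⁻ → Cl₂ + 2e⁻ → n(Cl₂) = 1.165/2 = 0.5825 mol → 13.0 L

38.1 g Zn; 13.0 L Cl₂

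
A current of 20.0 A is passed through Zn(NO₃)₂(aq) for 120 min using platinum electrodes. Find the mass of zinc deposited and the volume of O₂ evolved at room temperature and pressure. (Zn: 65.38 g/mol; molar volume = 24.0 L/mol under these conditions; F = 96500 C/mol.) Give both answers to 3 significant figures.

48.8 g Zn; 8.95 L O₂

Q = 20.0 × 7200 = 1.440×10^5 C; n(e⁻) = 1.440×10^5 / 96500 = 1.492 mol
Cathode: Zn²⁺ + 2e⁻ → Zn → n(Zn) = 1.492/2 = 0.7460 mol → 48.8 g
Anode: 2H₂O → O₂ + 4H⁺ + 4e⁻ → n(O₂) = 1.492/4 = 0.3730 mol → 8.95 L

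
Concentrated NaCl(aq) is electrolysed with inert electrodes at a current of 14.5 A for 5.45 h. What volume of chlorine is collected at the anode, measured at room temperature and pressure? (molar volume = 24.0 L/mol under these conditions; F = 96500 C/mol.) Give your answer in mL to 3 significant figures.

35400 mL

Q = 14.5 A × 19620 s = 2.845×10^5 C
n(e⁻) = 2.845×10^5 / 96500 = 2.948 mol
2Cl⁻ → Cl₂ + 2e⁻, so n(Cl₂) = 2.948 / 2 = 1.474 mol
V = 1.474 × 24.0 = 35.38 L
= 35400 mL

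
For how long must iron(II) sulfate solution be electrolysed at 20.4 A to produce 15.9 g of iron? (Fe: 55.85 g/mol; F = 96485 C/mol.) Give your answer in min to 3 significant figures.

44.9 min

n(Fe) = 15.9 / 55.85 = 0.2847 mol
Fe²⁺ + 2e⁻ → Fe, so n(e⁻) = 2 × 0.2847 = 0.5694 mol
Q = 0.5694 × 96485 = 54940 C
t = Q / I = 54940 / 20.4 = 2693 s = 44.9 min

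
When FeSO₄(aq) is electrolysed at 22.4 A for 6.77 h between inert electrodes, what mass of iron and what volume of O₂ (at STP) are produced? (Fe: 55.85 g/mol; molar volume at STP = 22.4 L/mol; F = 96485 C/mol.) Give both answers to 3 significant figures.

158 g Fe; 31.7 L O₂

Q = 22.4 × 24372 = 5.459×10^5 C; n(e⁻) = 5.459×10^5 / 96485 = 5.658 mol
Cathode: Fe²⁺ + 2e⁻ → Fe → n(Fe) = 5.658/2 = 2.829 mol → 158 g
Anode: 2H₂O → O₂ + 4H⁺ + 4e⁻ → n(O₂) = 5.658/4 = 1.415 mol → 31.7 L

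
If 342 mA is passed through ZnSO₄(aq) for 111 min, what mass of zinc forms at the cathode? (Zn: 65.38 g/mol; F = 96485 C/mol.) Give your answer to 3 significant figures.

0.772 g

Q = 0.342 A × 6660 s = 2278 C
Moles of electrons = 2278 / 96485 = 0.02361 mol
Zn²⁺ + 2e⁻ → Zn, so n(Zn) = 0.02361 / 2 = 0.01181 mol
m = 0.01181 × 65.38 = 0.772 g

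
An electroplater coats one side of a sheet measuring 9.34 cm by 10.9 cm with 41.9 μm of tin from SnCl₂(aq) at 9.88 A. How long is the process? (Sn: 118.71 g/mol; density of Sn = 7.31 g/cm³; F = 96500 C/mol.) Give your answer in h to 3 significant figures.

0.143 h

Plated area = 9.34 × 10.9 = 101.8 cm²
Volume = 101.8 × 41.9×10⁻⁴ cm = 0.4265 cm³
m(Sn) = 0.4265 × 7.31 = 3.118 g
n(Sn) = 3.118 / 118.71 = 0.02627 mol; n(e⁻) = 2 × 0.02627 = 0.05254 mol
Q = 0.05254 × 96500 = 5070 C
t = 5070 / 9.88 = 513.2 s = 0.143 h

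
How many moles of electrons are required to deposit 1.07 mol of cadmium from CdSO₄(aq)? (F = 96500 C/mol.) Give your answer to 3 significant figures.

Cd²⁺ + 2e⁻ → Cd, so n(e⁻) = 2 × 1.07 = 2.140 mol

2.14 mol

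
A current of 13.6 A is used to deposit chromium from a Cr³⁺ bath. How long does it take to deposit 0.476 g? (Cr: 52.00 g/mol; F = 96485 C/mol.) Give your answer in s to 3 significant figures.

n(Cr) = 0.476 / 52.00 = 0.009154 mol
Cr³⁺ + 3e⁻ → Cr, so n(e⁻) = 3 × 0.009154 = 0.02746 mol
Q = 0.02746 × 96485 = 2649 C
t = Q / I = 2649 / 13.6 = 194.8 s

195 s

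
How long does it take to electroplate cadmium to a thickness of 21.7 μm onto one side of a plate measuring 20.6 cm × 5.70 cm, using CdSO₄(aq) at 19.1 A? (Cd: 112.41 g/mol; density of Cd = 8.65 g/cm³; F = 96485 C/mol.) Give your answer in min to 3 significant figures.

3.30 min

Plated area = 20.6 × 5.70 = 117.4 cm²
Volume = 117.4 × 21.7×10⁻⁴ cm = 0.2548 cm³
m(Cd) = 0.2548 × 8.65 = 2.204 g
n(Cd) = 2.204 / 112.41 = 0.01961 mol; n(e⁻) = 2 × 0.01961 = 0.03922 mol
Q = 0.03922 × 96485 = 3784 C
t = 3784 / 19.1 = 198.1 s = 3.30 min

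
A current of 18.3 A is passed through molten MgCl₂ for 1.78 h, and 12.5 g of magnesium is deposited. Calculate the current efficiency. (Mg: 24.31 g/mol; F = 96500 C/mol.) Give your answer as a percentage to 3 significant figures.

84.6%

Q = 18.3 × 6408 = 1.173×10^5 C
n(e⁻) = 1.173×10^5 / 96500 = 1.216 mol
Mg²⁺ + 2e⁻ → Mg, so theoretical n(Mg) = 0.6080 mol → 14.78 g
Efficiency = 12.5 / 14.78 = 0.8457 = 84.6%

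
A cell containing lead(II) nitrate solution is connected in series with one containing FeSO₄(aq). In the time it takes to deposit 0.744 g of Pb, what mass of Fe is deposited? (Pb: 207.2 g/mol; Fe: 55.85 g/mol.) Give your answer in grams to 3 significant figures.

n(Pb) = 0.744 / 207.2 = 0.003591 mol
Pb²⁺ + 2e⁻ → Pb, so n(e⁻) = 2 × 0.003591 = 0.007182 mol
Same current for the same time ⇒ same n(e⁻) = 0.007182 mol in both cells.
Fe²⁺ + 2e⁻ → Fe, so n(Fe) = 0.007182 / 2 = 0.003591 mol
m(Fe) = 0.003591 × 55.85 = 0.201 g

0.201 g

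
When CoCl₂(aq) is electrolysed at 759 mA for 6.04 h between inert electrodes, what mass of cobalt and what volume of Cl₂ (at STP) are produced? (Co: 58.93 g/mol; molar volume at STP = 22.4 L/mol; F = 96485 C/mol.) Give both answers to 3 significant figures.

Q = 0.759 × 21744 = 16500 C; n(e⁻) = 16500 / 96485 = 0.1710 mol
Cathode: Co²⁺ + 2e⁻ → Co → n(Co) = 0.1710/2 = 0.08550 mol → 5.04 g
Anode: 2Cl⁻ → Cl₂ + 2e⁻ → n(Cl₂) = 0.1710/2 = 0.08550 mol → 1.92 L

5.04 g Co; 1.92 L Cl₂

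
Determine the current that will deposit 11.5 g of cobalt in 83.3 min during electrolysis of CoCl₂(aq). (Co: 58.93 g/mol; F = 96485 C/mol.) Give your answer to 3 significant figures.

7.53 A

n(Co) = 11.5 / 58.93 = 0.1951 mol
Co²⁺ + 2e⁻ → Co, so n(e⁻) = 2 × 0.1951 = 0.3902 mol
Q = 0.3902 × 96485 = 37650 C
I = Q / t = 37650 / 4998 s = 7.53 A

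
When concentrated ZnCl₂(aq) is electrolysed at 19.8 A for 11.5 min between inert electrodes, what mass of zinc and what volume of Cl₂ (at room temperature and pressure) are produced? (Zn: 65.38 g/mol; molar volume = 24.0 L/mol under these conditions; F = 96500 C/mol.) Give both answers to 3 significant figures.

4.63 g Zn; 1.70 L Cl₂

Q = 19.8 × 690 = 13660 C; n(e⁻) = 13660 / 96500 = 0.1416 mol
Cathode: Zn²⁺ + 2e⁻ → Zn → n(Zn) = 0.1416/2 = 0.07080 mol → 4.63 g
Anode: 2Cl⁻ → Cl₂ + 2e⁻ → n(Cl₂) = 0.1416/2 = 0.07080 mol → 1.70 L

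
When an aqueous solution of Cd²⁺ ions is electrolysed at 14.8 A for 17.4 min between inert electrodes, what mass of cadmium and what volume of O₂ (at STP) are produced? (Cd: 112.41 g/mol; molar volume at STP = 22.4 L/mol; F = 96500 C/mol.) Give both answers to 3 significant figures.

9.00 g Cd; 0.897 L O₂

Q = 14.8 × 1044 = 15450 C; n(e⁻) = 15450 / 96500 = 0.1601 mol
Cathode: Cd²⁺ + 2e⁻ → Cd → n(Cd) = 0.1601/2 = 0.08005 mol → 9.00 g
Anode: 2H₂O → O₂ + 4H⁺ + 4e⁻ → n(O₂) = 0.1601/4 = 0.04003 mol → 0.897 L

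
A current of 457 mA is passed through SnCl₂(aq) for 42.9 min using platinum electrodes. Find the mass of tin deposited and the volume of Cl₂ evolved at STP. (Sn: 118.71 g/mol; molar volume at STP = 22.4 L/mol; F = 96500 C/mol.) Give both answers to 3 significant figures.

0.724 g Sn; 0.137 L Cl₂

Q = 0.457 × 2574 = 1176 C; n(e⁻) = 1176 / 96500 = 0.01219 mol
Cathode: Sn²⁺ + 2e⁻ → Sn → n(Sn) = 0.01219/2 = 0.006095 mol → 0.724 g
Anode: 2Cl⁻ → Cl₂ + 2e⁻ → n(Cl₂) = 0.01219/2 = 0.006095 mol → 0.137 L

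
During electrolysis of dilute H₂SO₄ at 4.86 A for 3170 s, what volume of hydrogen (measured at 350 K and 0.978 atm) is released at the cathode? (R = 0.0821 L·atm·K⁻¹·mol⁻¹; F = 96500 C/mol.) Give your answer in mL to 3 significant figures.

2350 mL

Q = It = 4.86 × 3170 = 15410 C
n(e⁻) = 15410 / 96500 = 0.1597 mol
2H⁺ + 2e⁻ → H₂, so n(H₂) = 0.1597 / 2 = 0.07985 mol
V = nRT/P = 0.07985 × 0.0821 × 350 / 0.978 = 2.346 L
= 2350 mL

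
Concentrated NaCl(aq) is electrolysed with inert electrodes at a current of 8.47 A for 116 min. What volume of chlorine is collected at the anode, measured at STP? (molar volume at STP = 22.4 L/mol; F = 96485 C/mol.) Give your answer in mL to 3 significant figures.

Charge passed = 8.47 × 6960 = 58950 C
Moles of electrons = 58950 / 96485 = 0.6110 mol
2Cl⁻ → Cl₂ + 2e⁻, so n(Cl₂) = 0.6110 / 2 = 0.3055 mol
V = 0.3055 × 22.4 = 6.843 L
= 6840 mL

6840 mL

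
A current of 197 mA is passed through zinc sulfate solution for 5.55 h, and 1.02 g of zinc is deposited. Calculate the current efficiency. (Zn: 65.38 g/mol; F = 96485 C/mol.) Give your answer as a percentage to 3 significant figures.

Q = 0.197 × 19980 = 3936 C
n(e⁻) = 3936 / 96485 = 0.04079 mol
Zn²⁺ + 2e⁻ → Zn, so theoretical n(Zn) = 0.02040 mol → 1.334 g
Efficiency = 1.02 / 1.334 = 0.7646 = 76.5%

76.5%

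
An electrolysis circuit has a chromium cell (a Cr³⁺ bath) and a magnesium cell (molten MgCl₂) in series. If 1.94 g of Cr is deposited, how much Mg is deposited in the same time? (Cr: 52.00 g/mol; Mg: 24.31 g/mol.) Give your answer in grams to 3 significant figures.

1.36 g

n(Cr) = 1.94 / 52.00 = 0.03731 mol
Cr³⁺ + 3e⁻ → Cr, so n(e⁻) = 3 × 0.03731 = 0.1119 mol
The cells are in series, so the same charge (and hence the same n(e⁻) = 0.1119 mol) passes through both.
Mg²⁺ + 2e⁻ → Mg, so n(Mg) = 0.1119 / 2 = 0.05595 mol
m(Mg) = 0.05595 × 24.31 = 1.36 g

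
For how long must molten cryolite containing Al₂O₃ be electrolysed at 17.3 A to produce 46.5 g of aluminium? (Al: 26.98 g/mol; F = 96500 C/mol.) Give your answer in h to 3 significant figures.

8.01 h

n(Al) = 46.5 / 26.98 = 1.723 mol
Al³⁺ + 3e⁻ → Al, so n(e⁻) = 3 × 1.723 = 5.169 mol
Q = 5.169 × 96500 = 4.988×10^5 C
t = Q / I = 4.988×10^5 / 17.3 = 28830 s = 8.01 h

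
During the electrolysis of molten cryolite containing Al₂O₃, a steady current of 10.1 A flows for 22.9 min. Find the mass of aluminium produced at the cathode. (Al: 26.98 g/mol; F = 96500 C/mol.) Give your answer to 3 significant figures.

1.29 g

Q = It = 10.1 × 1374 = 13880 C
n(e⁻) = 13880 / 96500 = 0.1438 mol
Al³⁺ + 3e⁻ → Al, so n(Al) = 0.1438 / 3 = 0.04793 mol
m = 0.04793 × 26.98 = 1.29 g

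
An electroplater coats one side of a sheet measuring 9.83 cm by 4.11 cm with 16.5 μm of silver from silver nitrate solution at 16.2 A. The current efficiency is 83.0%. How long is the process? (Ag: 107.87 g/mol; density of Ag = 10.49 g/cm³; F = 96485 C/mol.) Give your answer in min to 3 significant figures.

0.775 min

Plated area = 9.83 × 4.11 = 40.40 cm²
Volume = 40.40 × 16.5×10⁻⁴ cm = 0.06666 cm³
m(Ag) = 0.06666 × 10.49 = 0.6993 g
n(Ag) = 0.6993 / 107.87 = 0.006483 mol; n(e⁻) = 0.006483 mol
Q = 0.006483 × 96485 / 0.830 = 753.6 C
t = 753.6 / 16.2 = 46.52 s = 0.775 min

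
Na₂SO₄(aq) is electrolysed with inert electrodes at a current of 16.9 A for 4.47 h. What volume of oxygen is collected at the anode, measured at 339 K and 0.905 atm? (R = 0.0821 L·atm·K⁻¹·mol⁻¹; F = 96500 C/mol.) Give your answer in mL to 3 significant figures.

Q = It = 16.9 × 16092 = 2.720×10^5 C
Moles of electrons = 2.720×10^5 / 96500 = 2.819 mol
2H₂O → O₂ + 4H⁺ + 4e⁻, so n(O₂) = 2.819 / 4 = 0.7048 mol
V = nRT/P = 0.7048 × 0.0821 × 339 / 0.905 = 21.68 L
= 21700 mL

21700 mL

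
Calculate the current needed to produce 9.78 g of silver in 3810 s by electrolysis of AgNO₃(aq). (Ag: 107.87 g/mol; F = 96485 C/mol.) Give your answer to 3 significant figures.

2.30 A

n(Ag) = 9.78 / 107.87 = 0.09066 mol
Ag⁺ + e⁻ → Ag, so n(e⁻) = 0.09066 mol
Q = 0.09066 × 96485 = 8747 C
I = Q / t = 8747 / 3810 s = 2.30 A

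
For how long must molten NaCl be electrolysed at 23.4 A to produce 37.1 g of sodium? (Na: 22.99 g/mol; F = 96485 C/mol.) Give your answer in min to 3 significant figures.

111 min

n(Na) = 37.1 / 22.99 = 1.614 mol
Na⁺ + e⁻ → Na, so n(e⁻) = 1.614 mol
Q = 1.614 × 96485 = 1.557×10^5 C
t = Q / I = 1.557×10^5 / 23.4 = 6654 s = 111 min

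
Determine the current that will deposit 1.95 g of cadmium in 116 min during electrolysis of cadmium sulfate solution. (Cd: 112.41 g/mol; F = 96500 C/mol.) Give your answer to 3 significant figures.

0.481 A

n(Cd) = 1.95 / 112.41 = 0.01735 mol
Cd²⁺ + 2e⁻ → Cd, so n(e⁻) = 2 × 0.01735 = 0.03470 mol
Q = 0.03470 × 96500 = 3349 C
I = Q / t = 3349 / 6960 s = 0.481 A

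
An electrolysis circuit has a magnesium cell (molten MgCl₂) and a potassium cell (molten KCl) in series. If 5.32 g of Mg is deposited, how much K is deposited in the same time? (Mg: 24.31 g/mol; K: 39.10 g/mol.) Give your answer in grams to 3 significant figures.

17.1 g

n(Mg) = 5.32 / 24.31 = 0.2188 mol
Mg²⁺ + 2e⁻ → Mg, so n(e⁻) = 2 × 0.2188 = 0.4376 mol
The cells are in series, so the same charge (and hence the same n(e⁻) = 0.4376 mol) passes through both.
K⁺ + e⁻ → K, so n(K) = 0.4376 mol
m(K) = 0.4376 × 39.10 = 17.1 g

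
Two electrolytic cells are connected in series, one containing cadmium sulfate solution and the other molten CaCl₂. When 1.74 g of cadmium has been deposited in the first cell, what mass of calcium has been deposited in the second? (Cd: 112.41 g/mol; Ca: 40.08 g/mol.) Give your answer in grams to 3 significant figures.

0.620 g

n(Cd) = 1.74 / 112.41 = 0.01548 mol
Cd²⁺ + 2e⁻ → Cd, so n(e⁻) = 2 × 0.01548 = 0.03096 mol
Since the cells are in series, n(e⁻) in the Ca cell is also 0.03096 mol.
Ca²⁺ + 2e⁻ → Ca, so n(Ca) = 0.03096 / 2 = 0.01548 mol
m(Ca) = 0.01548 × 40.08 = 0.620 g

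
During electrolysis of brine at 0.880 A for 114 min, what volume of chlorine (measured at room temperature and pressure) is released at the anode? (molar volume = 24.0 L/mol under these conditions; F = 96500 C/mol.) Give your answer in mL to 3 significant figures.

749 mL

Q = 0.880 A × 6840 s = 6019 C
n(e⁻) = Q/F = 6019/96500 = 0.06237 mol
2Cl⁻ → Cl₂ + 2e⁻, so n(Cl₂) = 0.06237 / 2 = 0.03119 mol
V = 0.03119 × 24.0 = 0.7486 L
= 749 mL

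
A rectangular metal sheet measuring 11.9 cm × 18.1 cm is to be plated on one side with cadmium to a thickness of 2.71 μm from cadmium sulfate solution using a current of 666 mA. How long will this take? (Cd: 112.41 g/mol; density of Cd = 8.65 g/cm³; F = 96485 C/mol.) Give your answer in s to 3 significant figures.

Plated area = 11.9 × 18.1 = 215.4 cm²
Volume = 215.4 × 2.71×10⁻⁴ cm = 0.05837 cm³
m(Cd) = 0.05837 × 8.65 = 0.5049 g
n(Cd) = 0.5049 / 112.41 = 0.004492 mol; n(e⁻) = 2 × 0.004492 = 0.008984 mol
Q = 0.008984 × 96485 = 866.8 C
t = 866.8 / 0.666 = 1302 s

1300 s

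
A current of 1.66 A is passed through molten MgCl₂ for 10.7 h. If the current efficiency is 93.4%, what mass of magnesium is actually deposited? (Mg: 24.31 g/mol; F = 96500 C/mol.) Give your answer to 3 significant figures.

Q = 1.66 × 38520 = 63940 C
n(e⁻) = 63940 / 96500 = 0.6626 mol
Mg²⁺ + 2e⁻ → Mg, so theoretical m(Mg) = 0.3313 × 24.31 = 8.054 g
Actual mass = 93.4% × 8.054 = 7.52 g

7.52 g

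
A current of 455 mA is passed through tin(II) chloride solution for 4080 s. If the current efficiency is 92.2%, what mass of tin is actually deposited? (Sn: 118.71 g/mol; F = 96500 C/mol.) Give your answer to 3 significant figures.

1.05 g

Q = 0.455 × 4080 = 1856 C
n(e⁻) = 1856 / 96500 = 0.01923 mol
Sn²⁺ + 2e⁻ → Sn, so theoretical m(Sn) = 0.009615 × 118.71 = 1.141 g
Actual mass = 92.2% × 1.141 = 1.05 g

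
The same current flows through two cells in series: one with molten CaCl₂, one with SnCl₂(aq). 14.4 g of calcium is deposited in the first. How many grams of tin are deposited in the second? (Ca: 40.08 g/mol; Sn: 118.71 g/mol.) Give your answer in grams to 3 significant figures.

42.7 g

n(Ca) = 14.4 / 40.08 = 0.3593 mol
Ca²⁺ + 2e⁻ → Ca, so n(e⁻) = 2 × 0.3593 = 0.7186 mol
Since the cells are in series, n(e⁻) in the Sn cell is also 0.7186 mol.
Sn²⁺ + 2e⁻ → Sn, so n(Sn) = 0.7186 / 2 = 0.3593 mol
m(Sn) = 0.3593 × 118.71 = 42.7 g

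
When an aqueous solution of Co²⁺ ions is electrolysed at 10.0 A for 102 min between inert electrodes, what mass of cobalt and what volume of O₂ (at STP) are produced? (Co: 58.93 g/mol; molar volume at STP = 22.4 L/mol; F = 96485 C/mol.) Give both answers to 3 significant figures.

Q = 10.0 × 6120 = 61200 C; n(e⁻) = 61200 / 96485 = 0.6343 mol
Cathode: Co²⁺ + 2e⁻ → Co → n(Co) = 0.6343/2 = 0.3172 mol → 18.7 g
Anode: 2H₂O → O₂ + 4H⁺ + 4e⁻ → n(O₂) = 0.6343/4 = 0.1586 mol → 3.55 L

18.7 g Co; 3.55 L O₂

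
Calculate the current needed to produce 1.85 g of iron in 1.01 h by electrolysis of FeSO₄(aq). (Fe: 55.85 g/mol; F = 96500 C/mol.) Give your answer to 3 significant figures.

1.76 A

n(Fe) = 1.85 / 55.85 = 0.03312 mol
Fe²⁺ + 2e⁻ → Fe, so n(e⁻) = 2 × 0.03312 = 0.06624 mol
Q = 0.06624 × 96500 = 6392 C
I = Q / t = 6392 / 3636 s = 1.76 A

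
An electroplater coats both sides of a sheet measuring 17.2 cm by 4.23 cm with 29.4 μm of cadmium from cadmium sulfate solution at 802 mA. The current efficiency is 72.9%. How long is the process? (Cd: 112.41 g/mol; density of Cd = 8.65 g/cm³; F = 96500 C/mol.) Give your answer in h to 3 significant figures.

3.02 h

Plated area = 2 × 17.2 × 4.23 = 145.5 cm²
Volume = 145.5 × 29.4×10⁻⁴ cm = 0.4278 cm³
m(Cd) = 0.4278 × 8.65 = 3.700 g
n(Cd) = 3.700 / 112.41 = 0.03292 mol; n(e⁻) = 2 × 0.03292 = 0.06584 mol
Q = 0.06584 × 96500 / 0.729 = 8715 C
t = 8715 / 0.802 = 10870 s = 3.02 h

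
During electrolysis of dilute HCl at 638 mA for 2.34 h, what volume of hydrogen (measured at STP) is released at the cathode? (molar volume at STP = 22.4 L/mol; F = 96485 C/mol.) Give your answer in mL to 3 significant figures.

Q = 0.638 A × 8424 s = 5375 C
n(e⁻) = 5375 / 96485 = 0.05571 mol
2H⁺ + 2e⁻ → H₂, so n(H₂) = 0.05571 / 2 = 0.02786 mol
V = 0.02786 × 22.4 = 0.6241 L
= 624 mL

624 mL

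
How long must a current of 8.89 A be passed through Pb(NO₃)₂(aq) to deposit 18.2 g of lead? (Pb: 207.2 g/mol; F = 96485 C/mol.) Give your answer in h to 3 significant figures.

0.530 h

n(Pb) = 18.2 / 207.2 = 0.08784 mol
Pb²⁺ + 2e⁻ → Pb, so n(e⁻) = 2 × 0.08784 = 0.1757 mol
Q = 0.1757 × 96485 = 16950 C
t = Q / I = 16950 / 8.89 = 1907 s = 0.530 h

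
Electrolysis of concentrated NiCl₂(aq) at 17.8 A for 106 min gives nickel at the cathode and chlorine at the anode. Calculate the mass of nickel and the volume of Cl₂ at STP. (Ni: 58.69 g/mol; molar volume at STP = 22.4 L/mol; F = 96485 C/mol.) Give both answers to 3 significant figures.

Q = 17.8 × 6360 = 1.132×10^5 C; n(e⁻) = 1.132×10^5 / 96485 = 1.173 mol
Cathode: Ni²⁺ + 2e⁻ → Ni → n(Ni) = 1.173/2 = 0.5865 mol → 34.4 g
Anode: 2Cl⁻ → Cl₂ + 2e⁻ → n(Cl₂) = 1.173/2 = 0.5865 mol → 13.1 L

34.4 g Ni; 13.1 L Cl₂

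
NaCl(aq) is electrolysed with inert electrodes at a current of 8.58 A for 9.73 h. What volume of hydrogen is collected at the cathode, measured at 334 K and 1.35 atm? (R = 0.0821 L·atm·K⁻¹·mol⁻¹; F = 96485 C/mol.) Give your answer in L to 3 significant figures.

Q = 8.58 A × 35028 s = 3.005×10^5 C
n(e⁻) = 3.005×10^5 / 96485 = 3.114 mol
2H⁺ + 2e⁻ → H₂, so n(H₂) = 3.114 / 2 = 1.557 mol
V = nRT/P = 1.557 × 0.0821 × 334 / 1.35 = 31.63 L

31.6 L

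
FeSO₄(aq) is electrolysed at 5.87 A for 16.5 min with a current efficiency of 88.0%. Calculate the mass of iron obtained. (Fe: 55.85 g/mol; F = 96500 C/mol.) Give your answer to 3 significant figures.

1.48 g

Q = 5.87 × 990 = 5811 C
n(e⁻) = 5811 / 96500 = 0.06022 mol
Fe²⁺ + 2e⁻ → Fe, so theoretical m(Fe) = 0.03011 × 55.85 = 1.682 g
Actual mass = 88.0% × 1.682 = 1.48 g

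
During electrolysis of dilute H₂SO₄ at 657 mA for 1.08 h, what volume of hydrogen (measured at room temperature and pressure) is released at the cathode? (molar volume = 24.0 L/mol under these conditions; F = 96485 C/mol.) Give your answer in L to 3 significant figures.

0.318 L

Q = 0.657 A × 3888 s = 2554 C
n(e⁻) = 2554 / 96485 = 0.02647 mol
2H⁺ + 2e⁻ → H₂, so n(H₂) = 0.02647 / 2 = 0.01324 mol
V = 0.01324 × 24.0 = 0.3178 L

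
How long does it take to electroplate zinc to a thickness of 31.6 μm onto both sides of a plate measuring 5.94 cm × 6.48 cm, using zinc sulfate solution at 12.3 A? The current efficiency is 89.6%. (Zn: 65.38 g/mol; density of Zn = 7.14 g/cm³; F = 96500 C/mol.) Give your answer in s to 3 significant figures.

Plated area = 2 × 5.94 × 6.48 = 76.98 cm²
Volume = 76.98 × 31.6×10⁻⁴ cm = 0.2433 cm³
m(Zn) = 0.2433 × 7.14 = 1.737 g
n(Zn) = 1.737 / 65.38 = 0.02657 mol; n(e⁻) = 2 × 0.02657 = 0.05314 mol
Q = 0.05314 × 96500 / 0.896 = 5723 C
t = 5723 / 12.3 = 465.3 s

465 s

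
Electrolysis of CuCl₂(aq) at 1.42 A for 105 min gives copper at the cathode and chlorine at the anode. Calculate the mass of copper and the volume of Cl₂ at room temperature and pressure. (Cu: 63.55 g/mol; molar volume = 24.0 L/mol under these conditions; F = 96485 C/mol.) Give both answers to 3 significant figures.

Q = 1.42 × 6300 = 8946 C; n(e⁻) = 8946 / 96485 = 0.09272 mol
Cathode: Cu²⁺ + 2e⁻ → Cu → n(Cu) = 0.09272/2 = 0.04636 mol → 2.95 g
Anode: 2Cl⁻ → Cl₂ + 2e⁻ → n(Cl₂) = 0.09272/2 = 0.04636 mol → 1.11 L

2.95 g Cu; 1.11 L Cl₂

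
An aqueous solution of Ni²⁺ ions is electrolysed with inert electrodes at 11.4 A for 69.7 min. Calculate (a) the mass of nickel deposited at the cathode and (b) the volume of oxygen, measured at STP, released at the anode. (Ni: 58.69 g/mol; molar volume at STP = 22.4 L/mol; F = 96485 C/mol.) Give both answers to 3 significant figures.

14.5 g Ni; 2.77 L O₂

Q = 11.4 × 4182 = 47670 C; n(e⁻) = 47670 / 96485 = 0.4941 mol
Cathode: Ni²⁺ + 2e⁻ → Ni → n(Ni) = 0.4941/2 = 0.2471 mol → 14.5 g
Anode: 2H₂O → O₂ + 4H⁺ + 4e⁻ → n(O₂) = 0.4941/4 = 0.1235 mol → 2.77 L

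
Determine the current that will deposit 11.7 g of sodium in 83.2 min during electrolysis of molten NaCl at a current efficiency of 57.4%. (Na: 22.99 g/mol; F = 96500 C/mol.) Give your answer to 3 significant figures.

n(Na) = 11.7 / 22.99 = 0.5089 mol
Na⁺ + e⁻ → Na, so n(e⁻) = 0.5089 mol
Q = 0.5089 × 96500 / 0.574 = 85560 C
I = Q / t = 85560 / 4992 s = 17.1 A

17.1 A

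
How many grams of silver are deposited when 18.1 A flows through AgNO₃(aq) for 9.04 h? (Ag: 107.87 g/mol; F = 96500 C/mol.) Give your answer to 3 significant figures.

658 g

Charge passed = 18.1 × 32544 = 5.890×10^5 C
n(e⁻) = Q/F = 5.890×10^5/96500 = 6.104 mol
Ag⁺ + e⁻ → Ag, so n(Ag) = 6.104 mol
m = 6.104 × 107.87 = 658 g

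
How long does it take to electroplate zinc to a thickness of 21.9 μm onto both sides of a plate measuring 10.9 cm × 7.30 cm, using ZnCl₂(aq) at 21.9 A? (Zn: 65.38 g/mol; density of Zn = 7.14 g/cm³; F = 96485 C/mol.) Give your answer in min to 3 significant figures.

Plated area = 2 × 10.9 × 7.30 = 159.1 cm²
Volume = 159.1 × 21.9×10⁻⁴ cm = 0.3484 cm³
m(Zn) = 0.3484 × 7.14 = 2.488 g
n(Zn) = 2.488 / 65.38 = 0.03805 mol; n(e⁻) = 2 × 0.03805 = 0.07610 mol
Q = 0.07610 × 96485 = 7343 C
t = 7343 / 21.9 = 335.3 s = 5.59 min

5.59 min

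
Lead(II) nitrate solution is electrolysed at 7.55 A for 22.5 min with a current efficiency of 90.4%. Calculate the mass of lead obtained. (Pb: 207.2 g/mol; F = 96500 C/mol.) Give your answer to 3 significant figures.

Q = 7.55 × 1350 = 10190 C
n(e⁻) = 10190 / 96500 = 0.1056 mol
Pb²⁺ + 2e⁻ → Pb, so theoretical m(Pb) = 0.05280 × 207.2 = 10.94 g
Actual mass = 90.4% × 10.94 = 9.89 g

9.89 g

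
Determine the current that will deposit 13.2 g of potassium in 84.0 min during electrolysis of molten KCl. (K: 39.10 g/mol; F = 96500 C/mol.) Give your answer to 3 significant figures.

6.46 A

n(K) = 13.2 / 39.10 = 0.3376 mol
K⁺ + e⁻ → K, so n(e⁻) = 0.3376 mol
Q = 0.3376 × 96500 = 32580 C
I = Q / t = 32580 / 5040 s = 6.46 A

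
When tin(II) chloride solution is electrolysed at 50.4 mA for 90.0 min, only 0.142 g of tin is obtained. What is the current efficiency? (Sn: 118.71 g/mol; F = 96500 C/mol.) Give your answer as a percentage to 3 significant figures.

84.8%

Q = 0.0504 × 5400 = 272.2 C
n(e⁻) = 272.2 / 96500 = 0.002821 mol
Sn²⁺ + 2e⁻ → Sn, so theoretical n(Sn) = 0.001411 mol → 0.1675 g
Efficiency = 0.142 / 0.1675 = 0.8478 = 84.8%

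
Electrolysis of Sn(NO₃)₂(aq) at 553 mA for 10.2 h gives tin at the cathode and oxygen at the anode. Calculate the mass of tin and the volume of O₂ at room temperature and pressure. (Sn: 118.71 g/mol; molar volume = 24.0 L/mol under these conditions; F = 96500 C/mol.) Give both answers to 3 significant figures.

Q = 0.553 × 36720 = 20310 C; n(e⁻) = 20310 / 96500 = 0.2105 mol
Cathode: Sn²⁺ + 2e⁻ → Sn → n(Sn) = 0.2105/2 = 0.1053 mol → 12.5 g
Anode: 2H₂O → O₂ + 4H⁺ + 4e⁻ → n(O₂) = 0.2105/4 = 0.05263 mol → 1.26 L

12.5 g Sn; 1.26 L O₂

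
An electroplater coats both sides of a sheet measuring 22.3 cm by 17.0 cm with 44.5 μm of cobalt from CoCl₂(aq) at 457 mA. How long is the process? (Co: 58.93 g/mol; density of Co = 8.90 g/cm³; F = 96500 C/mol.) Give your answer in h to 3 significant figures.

59.8 h

Plated area = 2 × 22.3 × 17.0 = 758.2 cm²
Volume = 758.2 × 44.5×10⁻⁴ cm = 3.374 cm³
m(Co) = 3.374 × 8.90 = 30.03 g
n(Co) = 30.03 / 58.93 = 0.5096 mol; n(e⁻) = 2 × 0.5096 = 1.019 mol
Q = 1.019 × 96500 = 98330 C
t = 98330 / 0.457 = 2.152×10^5 s = 59.8 h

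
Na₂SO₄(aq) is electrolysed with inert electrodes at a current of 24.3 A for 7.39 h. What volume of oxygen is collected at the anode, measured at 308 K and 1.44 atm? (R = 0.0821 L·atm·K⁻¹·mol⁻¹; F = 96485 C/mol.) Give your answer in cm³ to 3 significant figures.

29400 cm³

Q = It = 24.3 × 26604 = 6.465×10^5 C
n(e⁻) = 6.465×10^5 / 96485 = 6.701 mol
2H₂O → O₂ + 4H⁺ + 4e⁻, so n(O₂) = 6.701 / 4 = 1.675 mol
V = nRT/P = 1.675 × 0.0821 × 308 / 1.44 = 29.41 L
= 29400 cm³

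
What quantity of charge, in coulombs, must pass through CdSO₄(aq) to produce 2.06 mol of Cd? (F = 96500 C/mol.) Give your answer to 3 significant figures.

3.98×10^5 C

Cd²⁺ + 2e⁻ → Cd, so n(e⁻) = 2 × 2.06 = 4.120 mol
Q = 4.120 × 96500 = 3.976×10^5 C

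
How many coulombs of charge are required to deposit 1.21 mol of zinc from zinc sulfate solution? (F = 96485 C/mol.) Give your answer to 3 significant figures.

2.33×10^5 C

Zn²⁺ + 2e⁻ → Zn, so n(e⁻) = 2 × 1.21 = 2.420 mol
Q = 2.420 × 96485 = 2.335×10^5 C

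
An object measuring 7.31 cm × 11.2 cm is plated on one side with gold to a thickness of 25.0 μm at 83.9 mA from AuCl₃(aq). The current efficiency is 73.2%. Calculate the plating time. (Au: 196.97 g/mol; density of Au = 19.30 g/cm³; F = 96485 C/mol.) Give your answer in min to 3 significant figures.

Plated area = 7.31 × 11.2 = 81.87 cm²
Volume = 81.87 × 25.0×10⁻⁴ cm = 0.2047 cm³
m(Au) = 0.2047 × 19.30 = 3.951 g
n(Au) = 3.951 / 196.97 = 0.02006 mol; n(e⁻) = 3 × 0.02006 = 0.06018 mol
Q = 0.06018 × 96485 / 0.732 = 7932 C
t = 7932 / 0.0839 = 94540 s = 1580 min

1580 min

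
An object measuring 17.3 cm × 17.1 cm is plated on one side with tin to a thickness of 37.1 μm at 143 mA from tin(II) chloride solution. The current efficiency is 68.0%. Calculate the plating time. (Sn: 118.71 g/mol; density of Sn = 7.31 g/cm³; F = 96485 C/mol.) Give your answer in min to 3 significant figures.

2240 min

Plated area = 17.3 × 17.1 = 295.8 cm²
Volume = 295.8 × 37.1×10⁻⁴ cm = 1.097 cm³
m(Sn) = 1.097 × 7.31 = 8.019 g
n(Sn) = 8.019 / 118.71 = 0.06755 mol; n(e⁻) = 2 × 0.06755 = 0.1351 mol
Q = 0.1351 × 96485 / 0.680 = 19170 C
t = 19170 / 0.143 = 1.341×10^5 s = 2240 min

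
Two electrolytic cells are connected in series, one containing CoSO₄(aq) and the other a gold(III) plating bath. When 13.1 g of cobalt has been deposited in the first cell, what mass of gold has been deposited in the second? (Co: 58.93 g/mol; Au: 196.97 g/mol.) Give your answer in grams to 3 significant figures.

29.2 g

n(Co) = 13.1 / 58.93 = 0.2223 mol
Co²⁺ + 2e⁻ → Co, so n(e⁻) = 2 × 0.2223 = 0.4446 mol
Since the cells are in series, n(e⁻) in the Au cell is also 0.4446 mol.
Au³⁺ + 3e⁻ → Au, so n(Au) = 0.4446 / 3 = 0.1482 mol
m(Au) = 0.1482 × 196.97 = 29.2 g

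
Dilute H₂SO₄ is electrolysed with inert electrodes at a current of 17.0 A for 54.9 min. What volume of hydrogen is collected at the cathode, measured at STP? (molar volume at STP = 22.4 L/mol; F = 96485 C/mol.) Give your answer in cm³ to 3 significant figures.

Q = 17.0 A × 3294 s = 56000 C
n(e⁻) = Q/F = 56000/96485 = 0.5804 mol
2H⁺ + 2e⁻ → H₂, so n(H₂) = 0.5804 / 2 = 0.2902 mol
V = 0.2902 × 22.4 = 6.500 L
= 6500 cm³

6500 cm³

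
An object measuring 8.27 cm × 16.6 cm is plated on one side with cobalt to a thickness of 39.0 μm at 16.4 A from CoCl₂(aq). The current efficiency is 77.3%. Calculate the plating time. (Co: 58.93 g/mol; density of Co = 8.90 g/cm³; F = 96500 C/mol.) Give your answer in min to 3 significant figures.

20.5 min

Plated area = 8.27 × 16.6 = 137.3 cm²
Volume = 137.3 × 39.0×10⁻⁴ cm = 0.5355 cm³
m(Co) = 0.5355 × 8.90 = 4.766 g
n(Co) = 4.766 / 58.93 = 0.08088 mol; n(e⁻) = 2 × 0.08088 = 0.1618 mol
Q = 0.1618 × 96500 / 0.773 = 20200 C
t = 20200 / 16.4 = 1232 s = 20.5 min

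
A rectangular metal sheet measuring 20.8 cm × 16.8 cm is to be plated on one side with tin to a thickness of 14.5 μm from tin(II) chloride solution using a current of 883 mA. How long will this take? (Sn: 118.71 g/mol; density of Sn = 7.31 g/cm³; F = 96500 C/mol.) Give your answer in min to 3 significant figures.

Plated area = 20.8 × 16.8 = 349.4 cm²
Volume = 349.4 × 14.5×10⁻⁴ cm = 0.5066 cm³
m(Sn) = 0.5066 × 7.31 = 3.703 g
n(Sn) = 3.703 / 118.71 = 0.03119 mol; n(e⁻) = 2 × 0.03119 = 0.06238 mol
Q = 0.06238 × 96500 = 6020 C
t = 6020 / 0.883 = 6818 s = 114 min

114 min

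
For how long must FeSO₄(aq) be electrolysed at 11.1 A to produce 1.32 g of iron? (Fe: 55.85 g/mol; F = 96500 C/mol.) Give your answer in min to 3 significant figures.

6.85 min

n(Fe) = 1.32 / 55.85 = 0.02363 mol
Fe²⁺ + 2e⁻ → Fe, so n(e⁻) = 2 × 0.02363 = 0.04726 mol
Q = 0.04726 × 96500 = 4561 C
t = Q / I = 4561 / 11.1 = 410.9 s = 6.85 min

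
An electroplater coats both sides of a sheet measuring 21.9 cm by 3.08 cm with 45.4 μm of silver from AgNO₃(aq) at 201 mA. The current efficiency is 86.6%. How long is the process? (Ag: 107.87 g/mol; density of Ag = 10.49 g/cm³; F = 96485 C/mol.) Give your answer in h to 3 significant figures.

Plated area = 2 × 21.9 × 3.08 = 134.9 cm²
Volume = 134.9 × 45.4×10⁻⁴ cm = 0.6124 cm³
m(Ag) = 0.6124 × 10.49 = 6.424 g
n(Ag) = 6.424 / 107.87 = 0.05955 mol; n(e⁻) = 0.05955 mol
Q = 0.05955 × 96485 / 0.866 = 6635 C
t = 6635 / 0.201 = 33010 s = 9.17 h

9.17 h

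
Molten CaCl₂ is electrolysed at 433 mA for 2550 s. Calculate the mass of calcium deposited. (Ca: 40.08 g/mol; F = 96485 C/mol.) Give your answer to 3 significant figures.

0.229 g

Q = It = 0.433 × 2550 = 1104 C
n(e⁻) = Q/F = 1104/96485 = 0.01144 mol
Ca²⁺ + 2e⁻ → Ca, so n(Ca) = 0.01144 / 2 = 0.005720 mol
m = 0.005720 × 40.08 = 0.229 g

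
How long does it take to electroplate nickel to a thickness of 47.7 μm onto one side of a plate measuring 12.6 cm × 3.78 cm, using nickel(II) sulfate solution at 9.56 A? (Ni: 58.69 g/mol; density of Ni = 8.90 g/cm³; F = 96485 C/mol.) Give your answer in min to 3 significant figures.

Plated area = 12.6 × 3.78 = 47.63 cm²
Volume = 47.63 × 47.7×10⁻⁴ cm = 0.2272 cm³
m(Ni) = 0.2272 × 8.90 = 2.022 g
n(Ni) = 2.022 / 58.69 = 0.03445 mol; n(e⁻) = 2 × 0.03445 = 0.06890 mol
Q = 0.06890 × 96485 = 6648 C
t = 6648 / 9.56 = 695.4 s = 11.6 min

11.6 min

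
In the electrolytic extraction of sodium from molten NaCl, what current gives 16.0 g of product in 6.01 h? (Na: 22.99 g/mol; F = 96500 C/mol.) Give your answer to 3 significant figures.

3.10 A

n(Na) = 16.0 / 22.99 = 0.6960 mol
Na⁺ + e⁻ → Na, so n(e⁻) = 0.6960 mol
Q = 0.6960 × 96500 = 67160 C
I = Q / t = 67160 / 21636 s = 3.10 A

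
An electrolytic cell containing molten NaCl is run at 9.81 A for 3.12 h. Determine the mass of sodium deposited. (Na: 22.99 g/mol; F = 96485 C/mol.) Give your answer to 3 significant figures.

Charge passed = 9.81 × 11232 = 1.102×10^5 C
Moles of electrons = 1.102×10^5 / 96485 = 1.142 mol
Na⁺ + e⁻ → Na, so n(Na) = 1.142 mol
m = 1.142 × 22.99 = 26.3 g

26.3 g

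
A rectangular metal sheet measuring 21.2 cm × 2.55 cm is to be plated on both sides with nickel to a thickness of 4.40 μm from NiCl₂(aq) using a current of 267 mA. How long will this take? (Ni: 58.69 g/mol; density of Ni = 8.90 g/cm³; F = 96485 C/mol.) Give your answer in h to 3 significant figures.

1.45 h

Plated area = 2 × 21.2 × 2.55 = 108.1 cm²
Volume = 108.1 × 4.40×10⁻⁴ cm = 0.04756 cm³
m(Ni) = 0.04756 × 8.90 = 0.4233 g
n(Ni) = 0.4233 / 58.69 = 0.007212 mol; n(e⁻) = 2 × 0.007212 = 0.01442 mol
Q = 0.01442 × 96485 = 1391 C
t = 1391 / 0.267 = 5210 s = 1.45 h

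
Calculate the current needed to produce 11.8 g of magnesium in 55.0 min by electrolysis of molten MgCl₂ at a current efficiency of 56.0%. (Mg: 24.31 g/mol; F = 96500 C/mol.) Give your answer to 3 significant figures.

n(Mg) = 11.8 / 24.31 = 0.4854 mol
Mg²⁺ + 2e⁻ → Mg, so n(e⁻) = 2 × 0.4854 = 0.9708 mol
Q = 0.9708 × 96500 / 0.560 = 1.673×10^5 C
I = Q / t = 1.673×10^5 / 3300 s = 50.7 A

50.7 A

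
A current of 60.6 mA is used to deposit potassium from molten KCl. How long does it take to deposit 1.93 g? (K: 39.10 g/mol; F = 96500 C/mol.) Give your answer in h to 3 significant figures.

n(K) = 1.93 / 39.10 = 0.04936 mol
K⁺ + e⁻ → K, so n(e⁻) = 0.04936 mol
Q = 0.04936 × 96500 = 4763 C
t = Q / I = 4763 / 0.0606 = 78600 s = 21.8 h

21.8 h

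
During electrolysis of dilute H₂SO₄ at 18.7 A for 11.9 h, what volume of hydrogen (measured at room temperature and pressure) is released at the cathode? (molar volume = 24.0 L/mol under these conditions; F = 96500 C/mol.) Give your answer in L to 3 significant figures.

Charge passed = 18.7 × 42840 = 8.011×10^5 C
n(e⁻) = 8.011×10^5 / 96500 = 8.302 mol
2H⁺ + 2e⁻ → H₂, so n(H₂) = 8.302 / 2 = 4.151 mol
V = 4.151 × 24.0 = 99.62 L

99.6 L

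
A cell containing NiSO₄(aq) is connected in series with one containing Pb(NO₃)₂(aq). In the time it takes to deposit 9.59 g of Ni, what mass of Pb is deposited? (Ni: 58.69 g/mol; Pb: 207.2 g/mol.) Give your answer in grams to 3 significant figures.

33.9 g

n(Ni) = 9.59 / 58.69 = 0.1634 mol
Ni²⁺ + 2e⁻ → Ni, so n(e⁻) = 2 × 0.1634 = 0.3268 mol
The cells are in series, so the same charge (and hence the same n(e⁻) = 0.3268 mol) passes through both.
Pb²⁺ + 2e⁻ → Pb, so n(Pb) = 0.3268 / 2 = 0.1634 mol
m(Pb) = 0.1634 × 207.2 = 33.9 g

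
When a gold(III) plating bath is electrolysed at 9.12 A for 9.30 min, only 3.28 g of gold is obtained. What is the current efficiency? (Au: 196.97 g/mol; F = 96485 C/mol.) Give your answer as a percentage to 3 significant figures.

94.7%

Q = 9.12 × 558 = 5089 C
n(e⁻) = 5089 / 96485 = 0.05274 mol
Au³⁺ + 3e⁻ → Au, so theoretical n(Au) = 0.01758 mol → 3.463 g
Efficiency = 3.28 / 3.463 = 0.9472 = 94.7%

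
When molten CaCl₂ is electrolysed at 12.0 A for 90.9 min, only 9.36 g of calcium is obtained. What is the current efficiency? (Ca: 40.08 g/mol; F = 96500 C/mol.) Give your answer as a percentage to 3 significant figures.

68.9%

Q = 12.0 × 5454 = 65450 C
n(e⁻) = 65450 / 96500 = 0.6782 mol
Ca²⁺ + 2e⁻ → Ca, so theoretical n(Ca) = 0.3391 mol → 13.59 g
Efficiency = 9.36 / 13.59 = 0.6887 = 68.9%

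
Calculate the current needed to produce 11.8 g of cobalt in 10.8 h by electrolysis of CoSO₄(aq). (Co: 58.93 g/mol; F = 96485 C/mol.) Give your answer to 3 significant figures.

0.994 A

n(Co) = 11.8 / 58.93 = 0.2002 mol
Co²⁺ + 2e⁻ → Co, so n(e⁻) = 2 × 0.2002 = 0.4004 mol
Q = 0.4004 × 96485 = 38630 C
I = Q / t = 38630 / 38880 s = 0.994 A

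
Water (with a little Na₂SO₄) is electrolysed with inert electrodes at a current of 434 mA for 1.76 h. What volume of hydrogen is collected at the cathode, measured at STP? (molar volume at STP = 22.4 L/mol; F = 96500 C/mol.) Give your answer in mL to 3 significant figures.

319 mL

Charge passed = 0.434 × 6336 = 2750 C
n(e⁻) = Q/F = 2750/96500 = 0.02850 mol
2H⁺ + 2e⁻ → H₂, so n(H₂) = 0.02850 / 2 = 0.01425 mol
V = 0.01425 × 22.4 = 0.3192 L
= 319 mL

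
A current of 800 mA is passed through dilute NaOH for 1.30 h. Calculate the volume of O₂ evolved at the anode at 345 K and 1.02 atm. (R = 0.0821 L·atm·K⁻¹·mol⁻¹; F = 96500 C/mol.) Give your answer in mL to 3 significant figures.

269 mL

Charge passed = 0.800 × 4680 = 3744 C
Moles of electrons = 3744 / 96500 = 0.03880 mol
2H₂O → O₂ + 4H⁺ + 4e⁻, so n(O₂) = 0.03880 / 4 = 0.009700 mol
V = nRT/P = 0.009700 × 0.0821 × 345 / 1.02 = 0.2694 L
= 269 mL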